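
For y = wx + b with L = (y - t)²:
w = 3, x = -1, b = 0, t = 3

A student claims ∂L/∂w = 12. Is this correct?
Correct

y = (3)(-1) + 0 = -3
∂L/∂y = 2(y - t) = 2(-3 - 3) = -12
∂y/∂w = x = -1
∂L/∂w = -12 × -1 = 12

Claimed value: 12
Correct: The correct gradient is 12.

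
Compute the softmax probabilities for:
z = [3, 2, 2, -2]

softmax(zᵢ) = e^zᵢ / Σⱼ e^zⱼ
p = [0.5739, 0.2111, 0.2111, 0.0039]

exp(z) = [20.09, 7.389, 7.389, 0.1353]
Sum = 35
p = [0.5739, 0.2111, 0.2111, 0.0039]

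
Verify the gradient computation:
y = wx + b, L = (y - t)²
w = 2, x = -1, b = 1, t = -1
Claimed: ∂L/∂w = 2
Incorrect

y = (2)(-1) + 1 = -1
∂L/∂y = 2(y - t) = 2(-1 - -1) = 0
∂y/∂w = x = -1
∂L/∂w = 0 × -1 = 0

Claimed value: 2
Incorrect: The correct gradient is 0.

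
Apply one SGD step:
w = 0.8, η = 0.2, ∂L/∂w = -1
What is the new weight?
w_new = 1

w_new = w - η·∂L/∂w = 0.8 - 0.2×(-1) = 0.8 - (-0.2) = 1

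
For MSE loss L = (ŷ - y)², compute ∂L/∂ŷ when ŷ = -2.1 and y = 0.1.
∂L/∂ŷ = -4.4

∂L/∂ŷ = 2(ŷ - y) = 2(-2.1 - 0.1) = 2(-2.2) = -4.4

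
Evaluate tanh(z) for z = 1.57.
0.917

tanh(1.57) = (e^(1.57) - e^(-1.57))/(e^(1.57) + e^(-1.57)) = 0.917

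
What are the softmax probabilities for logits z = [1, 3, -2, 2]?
p = [0.0896, 0.6623, 0.0045, 0.2436]

exp(z) = [2.718, 20.09, 0.1353, 7.389]
Sum = 30.33
p = [0.0896, 0.6623, 0.0045, 0.2436]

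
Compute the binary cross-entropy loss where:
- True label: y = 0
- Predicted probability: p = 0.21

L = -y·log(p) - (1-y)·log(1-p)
L = 0.2357

L = -0·log(0.21) - 1·log(0.79) = -log(0.79) = 0.2357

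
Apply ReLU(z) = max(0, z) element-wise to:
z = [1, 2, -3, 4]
h = [1, 2, 0, 4]

ReLU applied element-wise: max(0,1)=1, max(0,2)=2, max(0,-3)=0, max(0,4)=4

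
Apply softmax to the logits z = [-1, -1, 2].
p = [0.0453, 0.0453, 0.9094]

exp(z) = [0.3679, 0.3679, 7.389]
Sum = 8.125
p = [0.0453, 0.0453, 0.9094]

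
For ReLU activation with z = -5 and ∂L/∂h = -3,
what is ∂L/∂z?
∂L/∂z = 0

h = ReLU(-5) = 0
Since z < 0: ∂h/∂z = 0
∂L/∂z = ∂L/∂h · ∂h/∂z = -3 × 0 = 0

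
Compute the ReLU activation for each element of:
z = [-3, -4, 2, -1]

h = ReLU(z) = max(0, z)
h = [0, 0, 2, 0]

ReLU applied element-wise: max(0,-3)=0, max(0,-4)=0, max(0,2)=2, max(0,-1)=0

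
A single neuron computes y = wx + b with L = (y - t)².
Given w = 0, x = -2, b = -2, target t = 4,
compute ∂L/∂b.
∂L/∂b = -12

y = wx + b = (0)(-2) + -2 = -2
∂L/∂y = 2(y - t) = 2(-2 - 4) = -12
∂y/∂b = 1
∂L/∂b = ∂L/∂y · ∂y/∂b = -12 × 1 = -12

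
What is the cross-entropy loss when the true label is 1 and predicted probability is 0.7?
L = 0.3567

L = -1·log(0.7) - 0·log(0.3) = -log(0.7) = 0.3567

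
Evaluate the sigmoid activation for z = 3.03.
0.9539

sigmoid(3.03) = 1/(1 + e^(-3.03)) = 1/(1 + 0.04832) = 0.9539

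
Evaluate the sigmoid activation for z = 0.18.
0.5449

sigmoid(0.18) = 1/(1 + e^(-0.18)) = 1/(1 + 0.8353) = 0.5449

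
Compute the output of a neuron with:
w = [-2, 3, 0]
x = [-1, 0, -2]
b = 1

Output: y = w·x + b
y = 3

y = (-2)(-1) + (3)(0) + (0)(-2) + 1 = 3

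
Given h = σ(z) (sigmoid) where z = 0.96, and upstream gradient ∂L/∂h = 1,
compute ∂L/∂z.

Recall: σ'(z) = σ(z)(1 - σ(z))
∂L/∂z = 0.2002

σ(0.96) = 0.7231
σ'(0.96) = σ(0.96)(1 - σ(0.96)) = 0.7231 × 0.2769 = 0.2002
∂L/∂z = ∂L/∂h · σ'(z) = 1 × 0.2002 = 0.2002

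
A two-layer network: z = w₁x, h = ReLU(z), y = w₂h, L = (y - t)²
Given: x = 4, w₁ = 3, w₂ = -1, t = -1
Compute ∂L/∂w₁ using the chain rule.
∂L/∂w₁ = 88

Forward pass:
z = w₁x = 3×4 = 12
h = ReLU(12) = 12
y = w₂h = -1×12 = -12

Backward pass:
∂L/∂y = 2(y - t) = 2(-12 - -1) = -22
∂y/∂h = w₂ = -1
∂h/∂z = 1 (ReLU derivative)
∂z/∂w₁ = x = 4

∂L/∂w₁ = -22 × -1 × 1 × 4 = 88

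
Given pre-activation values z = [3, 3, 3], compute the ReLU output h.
h = [3, 3, 3]

ReLU applied element-wise: max(0,3)=3, max(0,3)=3, max(0,3)=3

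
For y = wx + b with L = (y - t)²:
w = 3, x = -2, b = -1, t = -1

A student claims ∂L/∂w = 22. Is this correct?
Incorrect

y = (3)(-2) + -1 = -7
∂L/∂y = 2(y - t) = 2(-7 - -1) = -12
∂y/∂w = x = -2
∂L/∂w = -12 × -2 = 24

Claimed value: 22
Incorrect: The correct gradient is 24.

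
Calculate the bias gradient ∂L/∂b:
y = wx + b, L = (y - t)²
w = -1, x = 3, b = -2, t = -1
∂L/∂b = -8

y = wx + b = (-1)(3) + -2 = -5
∂L/∂y = 2(y - t) = 2(-5 - -1) = -8
∂y/∂b = 1
∂L/∂b = ∂L/∂y · ∂y/∂b = -8 × 1 = -8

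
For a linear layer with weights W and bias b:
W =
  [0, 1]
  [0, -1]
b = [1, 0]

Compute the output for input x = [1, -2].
y = [-1, 2]

Wx = [0×1 + 1×-2, 0×1 + -1×-2]
   = [-2, 2]
y = Wx + b = [-2 + 1, 2 + 0] = [-1, 2]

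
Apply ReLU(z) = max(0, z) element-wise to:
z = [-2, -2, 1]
h = [0, 0, 1]

ReLU applied element-wise: max(0,-2)=0, max(0,-2)=0, max(0,1)=1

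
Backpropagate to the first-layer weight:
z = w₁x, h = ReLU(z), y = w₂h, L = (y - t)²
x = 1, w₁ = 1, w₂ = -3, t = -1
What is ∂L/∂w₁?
∂L/∂w₁ = 12

Forward pass:
z = w₁x = 1×1 = 1
h = ReLU(1) = 1
y = w₂h = -3×1 = -3

Backward pass:
∂L/∂y = 2(y - t) = 2(-3 - -1) = -4
∂y/∂h = w₂ = -3
∂h/∂z = 1 (ReLU derivative)
∂z/∂w₁ = x = 1

∂L/∂w₁ = -4 × -3 × 1 × 1 = 12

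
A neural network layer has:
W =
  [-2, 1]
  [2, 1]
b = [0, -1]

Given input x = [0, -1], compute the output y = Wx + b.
y = [-1, -2]

Wx = [-2×0 + 1×-1, 2×0 + 1×-1]
   = [-1, -1]
y = Wx + b = [-1 + 0, -1 + -1] = [-1, -2]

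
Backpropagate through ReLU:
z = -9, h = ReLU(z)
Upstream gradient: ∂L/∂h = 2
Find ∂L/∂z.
∂L/∂z = 0

h = ReLU(-9) = 0
Since z < 0: ∂h/∂z = 0
∂L/∂z = ∂L/∂h · ∂h/∂z = 2 × 0 = 0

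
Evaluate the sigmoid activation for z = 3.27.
0.9634

sigmoid(3.27) = 1/(1 + e^(-3.27)) = 1/(1 + 0.03801) = 0.9634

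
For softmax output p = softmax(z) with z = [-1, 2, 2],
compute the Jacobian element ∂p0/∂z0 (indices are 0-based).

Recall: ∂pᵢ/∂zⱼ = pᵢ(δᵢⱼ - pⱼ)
∂p0/∂z0 = 0.0237

p = softmax(z) = [0.02429, 0.4879, 0.4879]
p0 = 0.02429

∂p0/∂z0 = p0(1 - p0) = 0.02429 × (1 - 0.02429) = 0.0237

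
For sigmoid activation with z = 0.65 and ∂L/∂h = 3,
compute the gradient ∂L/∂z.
∂L/∂z = 0.676

σ(0.65) = 0.657
σ'(0.65) = σ(0.65)(1 - σ(0.65)) = 0.657 × 0.343 = 0.2253
∂L/∂z = ∂L/∂h · σ'(z) = 3 × 0.2253 = 0.676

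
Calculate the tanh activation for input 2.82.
0.9929

tanh(2.82) = (e^(2.82) - e^(-2.82))/(e^(2.82) + e^(-2.82)) = 0.9929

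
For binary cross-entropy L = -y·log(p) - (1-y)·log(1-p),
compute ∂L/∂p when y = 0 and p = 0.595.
∂L/∂p = 2.469

∂L/∂p = -y/p + (1-y)/(1-p) = 0 + 1/0.405 = 2.469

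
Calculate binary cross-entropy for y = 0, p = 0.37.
L = 0.462

L = -0·log(0.37) - 1·log(0.63) = -log(0.63) = 0.462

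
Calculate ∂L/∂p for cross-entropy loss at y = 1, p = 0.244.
∂L/∂p = -4.098

∂L/∂p = -y/p + (1-y)/(1-p) = -1/0.244 + 0 = -4.098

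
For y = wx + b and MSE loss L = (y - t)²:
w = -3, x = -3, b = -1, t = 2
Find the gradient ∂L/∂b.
∂L/∂b = 12

y = wx + b = (-3)(-3) + -1 = 8
∂L/∂y = 2(y - t) = 2(8 - 2) = 12
∂y/∂b = 1
∂L/∂b = ∂L/∂y · ∂y/∂b = 12 × 1 = 12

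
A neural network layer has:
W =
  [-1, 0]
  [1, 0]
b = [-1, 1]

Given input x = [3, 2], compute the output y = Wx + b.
y = [-4, 4]

Wx = [-1×3 + 0×2, 1×3 + 0×2]
   = [-3, 3]
y = Wx + b = [-3 + -1, 3 + 1] = [-4, 4]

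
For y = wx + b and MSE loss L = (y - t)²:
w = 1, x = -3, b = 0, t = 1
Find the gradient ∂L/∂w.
∂L/∂w = 24

y = wx + b = (1)(-3) + 0 = -3
∂L/∂y = 2(y - t) = 2(-3 - 1) = -8
∂y/∂w = x = -3
∂L/∂w = ∂L/∂y · ∂y/∂w = -8 × -3 = 24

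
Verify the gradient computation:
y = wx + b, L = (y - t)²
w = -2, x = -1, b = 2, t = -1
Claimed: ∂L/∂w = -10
Correct

y = (-2)(-1) + 2 = 4
∂L/∂y = 2(y - t) = 2(4 - -1) = 10
∂y/∂w = x = -1
∂L/∂w = 10 × -1 = -10

Claimed value: -10
Correct: The correct gradient is -10.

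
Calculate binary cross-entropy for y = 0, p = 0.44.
L = 0.5798

L = -0·log(0.44) - 1·log(0.56) = -log(0.56) = 0.5798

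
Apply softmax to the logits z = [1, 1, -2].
p = [0.4879, 0.4879, 0.0243]

exp(z) = [2.718, 2.718, 0.1353]
Sum = 5.572
p = [0.4879, 0.4879, 0.0243]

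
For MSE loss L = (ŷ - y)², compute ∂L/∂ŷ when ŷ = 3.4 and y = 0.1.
∂L/∂ŷ = 6.6

∂L/∂ŷ = 2(ŷ - y) = 2(3.4 - 0.1) = 2(3.3) = 6.6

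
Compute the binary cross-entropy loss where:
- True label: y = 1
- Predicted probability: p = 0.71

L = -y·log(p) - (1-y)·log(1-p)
L = 0.3425

L = -1·log(0.71) - 0·log(0.29) = -log(0.71) = 0.3425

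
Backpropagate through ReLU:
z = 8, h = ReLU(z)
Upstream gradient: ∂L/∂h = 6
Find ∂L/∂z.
∂L/∂z = 6

h = ReLU(8) = 8
Since z > 0: ∂h/∂z = 1
∂L/∂z = ∂L/∂h · ∂h/∂z = 6 × 1 = 6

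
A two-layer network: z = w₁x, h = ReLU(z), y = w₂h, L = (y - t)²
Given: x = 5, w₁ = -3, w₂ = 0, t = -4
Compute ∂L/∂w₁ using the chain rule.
∂L/∂w₁ = 0

Forward pass:
z = w₁x = -3×5 = -15
h = ReLU(-15) = 0
y = w₂h = 0×0 = 0

Backward pass:
∂L/∂y = 2(y - t) = 2(0 - -4) = 8
∂y/∂h = w₂ = 0
∂h/∂z = 0 (ReLU derivative)
∂z/∂w₁ = x = 5

∂L/∂w₁ = 8 × 0 × 0 × 5 = 0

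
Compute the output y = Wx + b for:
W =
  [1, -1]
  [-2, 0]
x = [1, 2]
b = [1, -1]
y = [0, -3]

Wx = [1×1 + -1×2, -2×1 + 0×2]
   = [-1, -2]
y = Wx + b = [-1 + 1, -2 + -1] = [0, -3]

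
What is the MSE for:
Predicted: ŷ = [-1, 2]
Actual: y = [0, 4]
MSE = 2.5

MSE = (1/2)((-1-0)² + (2-4)²) = (1/2)(1 + 4) = 2.5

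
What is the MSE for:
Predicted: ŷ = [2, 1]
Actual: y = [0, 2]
MSE = 2.5

MSE = (1/2)((2-0)² + (1-2)²) = (1/2)(4 + 1) = 2.5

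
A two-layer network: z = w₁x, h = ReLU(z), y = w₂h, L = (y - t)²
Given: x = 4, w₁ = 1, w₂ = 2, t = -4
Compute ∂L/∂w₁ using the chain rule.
∂L/∂w₁ = 192

Forward pass:
z = w₁x = 1×4 = 4
h = ReLU(4) = 4
y = w₂h = 2×4 = 8

Backward pass:
∂L/∂y = 2(y - t) = 2(8 - -4) = 24
∂y/∂h = w₂ = 2
∂h/∂z = 1 (ReLU derivative)
∂z/∂w₁ = x = 4

∂L/∂w₁ = 24 × 2 × 1 × 4 = 192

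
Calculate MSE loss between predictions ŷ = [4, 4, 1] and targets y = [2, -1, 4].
MSE = 12.67

MSE = (1/3)((4-2)² + (4--1)² + (1-4)²) = (1/3)(4 + 25 + 9) = 12.67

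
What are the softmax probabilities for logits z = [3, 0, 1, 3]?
p = [0.4576, 0.0228, 0.0619, 0.4576]

exp(z) = [20.09, 1, 2.718, 20.09]
Sum = 43.89
p = [0.4576, 0.0228, 0.0619, 0.4576]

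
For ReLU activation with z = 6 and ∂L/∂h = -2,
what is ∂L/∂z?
∂L/∂z = -2

h = ReLU(6) = 6
Since z > 0: ∂h/∂z = 1
∂L/∂z = ∂L/∂h · ∂h/∂z = -2 × 1 = -2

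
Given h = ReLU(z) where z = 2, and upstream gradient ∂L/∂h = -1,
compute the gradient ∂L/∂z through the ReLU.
∂L/∂z = -1

h = ReLU(2) = 2
Since z > 0: ∂h/∂z = 1
∂L/∂z = ∂L/∂h · ∂h/∂z = -1 × 1 = -1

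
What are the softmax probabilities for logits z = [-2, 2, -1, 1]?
p = [0.0128, 0.6964, 0.0347, 0.2562]

exp(z) = [0.1353, 7.389, 0.3679, 2.718]
Sum = 10.61
p = [0.0128, 0.6964, 0.0347, 0.2562]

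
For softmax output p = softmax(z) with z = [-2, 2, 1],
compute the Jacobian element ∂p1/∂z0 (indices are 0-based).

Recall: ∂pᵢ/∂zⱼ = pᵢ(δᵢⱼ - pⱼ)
∂p1/∂z0 = -0.009532

p = softmax(z) = [0.01321, 0.7214, 0.2654]
p1 = 0.7214, p0 = 0.01321

∂p1/∂z0 = -p1 × p0 = -0.7214 × 0.01321 = -0.009532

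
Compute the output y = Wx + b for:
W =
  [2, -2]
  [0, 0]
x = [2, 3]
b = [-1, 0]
y = [-3, 0]

Wx = [2×2 + -2×3, 0×2 + 0×3]
   = [-2, 0]
y = Wx + b = [-2 + -1, 0 + 0] = [-3, 0]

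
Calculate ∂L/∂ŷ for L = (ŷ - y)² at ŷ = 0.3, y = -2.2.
∂L/∂ŷ = 5.0

∂L/∂ŷ = 2(ŷ - y) = 2(0.3 - -2.2) = 2(2.5) = 5.0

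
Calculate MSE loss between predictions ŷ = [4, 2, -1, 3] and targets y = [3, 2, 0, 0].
MSE = 2.75

MSE = (1/4)((4-3)² + (2-2)² + (-1-0)² + (3-0)²) = (1/4)(1 + 0 + 1 + 9) = 2.75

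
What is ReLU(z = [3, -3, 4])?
h = [3, 0, 4]

ReLU applied element-wise: max(0,3)=3, max(0,-3)=0, max(0,4)=4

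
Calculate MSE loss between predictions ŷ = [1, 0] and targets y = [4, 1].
MSE = 5

MSE = (1/2)((1-4)² + (0-1)²) = (1/2)(9 + 1) = 5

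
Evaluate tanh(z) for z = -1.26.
-0.8511

tanh(-1.26) = (e^(-1.26) - e^(1.26))/(e^(-1.26) + e^(1.26)) = -0.8511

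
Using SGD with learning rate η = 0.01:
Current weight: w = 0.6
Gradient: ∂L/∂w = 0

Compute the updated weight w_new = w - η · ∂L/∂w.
w_new = 0.6

w_new = w - η·∂L/∂w = 0.6 - 0.01×(0) = 0.6 - (0) = 0.6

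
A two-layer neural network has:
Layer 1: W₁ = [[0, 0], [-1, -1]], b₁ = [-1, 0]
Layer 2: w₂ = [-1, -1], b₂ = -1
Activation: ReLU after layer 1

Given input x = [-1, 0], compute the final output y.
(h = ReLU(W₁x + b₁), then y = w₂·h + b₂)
y = -2

Layer 1 pre-activation: z₁ = [-1, 1]
After ReLU: h = [0, 1]
Layer 2 output: y = -1×0 + -1×1 + -1 = -2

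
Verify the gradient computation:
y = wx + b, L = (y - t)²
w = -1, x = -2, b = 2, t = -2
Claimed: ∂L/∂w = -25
Incorrect

y = (-1)(-2) + 2 = 4
∂L/∂y = 2(y - t) = 2(4 - -2) = 12
∂y/∂w = x = -2
∂L/∂w = 12 × -2 = -24

Claimed value: -25
Incorrect: The correct gradient is -24.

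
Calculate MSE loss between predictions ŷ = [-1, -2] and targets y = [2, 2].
MSE = 12.5

MSE = (1/2)((-1-2)² + (-2-2)²) = (1/2)(9 + 16) = 12.5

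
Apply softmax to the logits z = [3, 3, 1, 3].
p = [0.3189, 0.3189, 0.0432, 0.3189]

exp(z) = [20.09, 20.09, 2.718, 20.09]
Sum = 62.97
p = [0.3189, 0.3189, 0.0432, 0.3189]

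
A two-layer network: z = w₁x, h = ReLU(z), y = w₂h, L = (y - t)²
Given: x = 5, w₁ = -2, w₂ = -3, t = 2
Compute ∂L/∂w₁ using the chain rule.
∂L/∂w₁ = 0

Forward pass:
z = w₁x = -2×5 = -10
h = ReLU(-10) = 0
y = w₂h = -3×0 = 0

Backward pass:
∂L/∂y = 2(y - t) = 2(0 - 2) = -4
∂y/∂h = w₂ = -3
∂h/∂z = 0 (ReLU derivative)
∂z/∂w₁ = x = 5

∂L/∂w₁ = -4 × -3 × 0 × 5 = 0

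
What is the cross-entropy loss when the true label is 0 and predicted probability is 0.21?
L = 0.2357

L = -0·log(0.21) - 1·log(0.79) = -log(0.79) = 0.2357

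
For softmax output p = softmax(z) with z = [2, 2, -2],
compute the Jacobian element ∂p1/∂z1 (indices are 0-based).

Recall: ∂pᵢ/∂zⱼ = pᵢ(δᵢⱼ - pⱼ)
∂p1/∂z1 = 0.25

p = softmax(z) = [0.4955, 0.4955, 0.009075]
p1 = 0.4955

∂p1/∂z1 = p1(1 - p1) = 0.4955 × (1 - 0.4955) = 0.25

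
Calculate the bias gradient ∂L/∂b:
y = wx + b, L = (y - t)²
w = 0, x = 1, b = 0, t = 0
∂L/∂b = 0

y = wx + b = (0)(1) + 0 = 0
∂L/∂y = 2(y - t) = 2(0 - 0) = 0
∂y/∂b = 1
∂L/∂b = ∂L/∂y · ∂y/∂b = 0 × 1 = 0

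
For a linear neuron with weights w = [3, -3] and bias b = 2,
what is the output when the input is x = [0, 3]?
y = -7

y = (3)(0) + (-3)(3) + 2 = -7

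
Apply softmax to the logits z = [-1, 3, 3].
p = [0.0091, 0.4955, 0.4955]

exp(z) = [0.3679, 20.09, 20.09]
Sum = 40.54
p = [0.0091, 0.4955, 0.4955]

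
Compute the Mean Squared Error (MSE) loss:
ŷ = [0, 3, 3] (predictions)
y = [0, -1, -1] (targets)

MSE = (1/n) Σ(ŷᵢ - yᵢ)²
MSE = 10.67

MSE = (1/3)((0-0)² + (3--1)² + (3--1)²) = (1/3)(0 + 16 + 16) = 10.67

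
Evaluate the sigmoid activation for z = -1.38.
0.201

sigmoid(-1.38) = 1/(1 + e^(1.38)) = 1/(1 + 3.975) = 0.201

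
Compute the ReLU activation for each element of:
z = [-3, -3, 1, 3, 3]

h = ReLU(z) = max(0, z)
h = [0, 0, 1, 3, 3]

ReLU applied element-wise: max(0,-3)=0, max(0,-3)=0, max(0,1)=1, max(0,3)=3, max(0,3)=3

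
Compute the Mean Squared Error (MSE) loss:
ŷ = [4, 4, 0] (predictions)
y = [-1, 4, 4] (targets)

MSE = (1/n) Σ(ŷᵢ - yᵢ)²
MSE = 13.67

MSE = (1/3)((4--1)² + (4-4)² + (0-4)²) = (1/3)(25 + 0 + 16) = 13.67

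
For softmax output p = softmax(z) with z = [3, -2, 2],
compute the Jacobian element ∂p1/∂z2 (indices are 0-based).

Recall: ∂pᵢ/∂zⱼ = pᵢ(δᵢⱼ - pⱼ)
∂p1/∂z2 = -0.001312

p = softmax(z) = [0.7275, 0.004902, 0.2676]
p1 = 0.004902, p2 = 0.2676

∂p1/∂z2 = -p1 × p2 = -0.004902 × 0.2676 = -0.001312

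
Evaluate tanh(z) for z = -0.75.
-0.6351

tanh(-0.75) = (e^(-0.75) - e^(0.75))/(e^(-0.75) + e^(0.75)) = -0.6351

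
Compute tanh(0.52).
0.4777

tanh(0.52) = (e^(0.52) - e^(-0.52))/(e^(0.52) + e^(-0.52)) = 0.4777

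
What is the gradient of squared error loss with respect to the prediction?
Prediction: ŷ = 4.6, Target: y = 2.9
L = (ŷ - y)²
∂L/∂ŷ = 3.4

∂L/∂ŷ = 2(ŷ - y) = 2(4.6 - 2.9) = 2(1.7) = 3.4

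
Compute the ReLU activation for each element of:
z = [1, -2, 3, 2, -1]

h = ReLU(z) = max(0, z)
h = [1, 0, 3, 2, 0]

ReLU applied element-wise: max(0,1)=1, max(0,-2)=0, max(0,3)=3, max(0,2)=2, max(0,-1)=0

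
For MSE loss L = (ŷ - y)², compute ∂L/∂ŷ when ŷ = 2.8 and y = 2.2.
∂L/∂ŷ = 1.2

∂L/∂ŷ = 2(ŷ - y) = 2(2.8 - 2.2) = 2(0.6) = 1.2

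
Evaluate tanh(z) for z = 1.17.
0.8243

tanh(1.17) = (e^(1.17) - e^(-1.17))/(e^(1.17) + e^(-1.17)) = 0.8243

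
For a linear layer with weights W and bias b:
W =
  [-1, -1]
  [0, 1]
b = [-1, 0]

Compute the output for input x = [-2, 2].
y = [-1, 2]

Wx = [-1×-2 + -1×2, 0×-2 + 1×2]
   = [0, 2]
y = Wx + b = [0 + -1, 2 + 0] = [-1, 2]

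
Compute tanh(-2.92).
-0.9942

tanh(-2.92) = (e^(-2.92) - e^(2.92))/(e^(-2.92) + e^(2.92)) = -0.9942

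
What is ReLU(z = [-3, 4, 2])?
h = [0, 4, 2]

ReLU applied element-wise: max(0,-3)=0, max(0,4)=4, max(0,2)=2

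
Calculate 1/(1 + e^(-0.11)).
0.5275

sigmoid(0.11) = 1/(1 + e^(-0.11)) = 1/(1 + 0.8958) = 0.5275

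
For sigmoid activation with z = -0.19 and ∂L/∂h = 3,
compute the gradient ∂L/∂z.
∂L/∂z = 0.7433

σ(-0.19) = 0.4526
σ'(-0.19) = σ(-0.19)(1 - σ(-0.19)) = 0.4526 × 0.5474 = 0.2478
∂L/∂z = ∂L/∂h · σ'(z) = 3 × 0.2478 = 0.7433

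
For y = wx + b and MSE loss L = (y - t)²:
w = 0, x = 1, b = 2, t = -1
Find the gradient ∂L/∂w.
∂L/∂w = 6

y = wx + b = (0)(1) + 2 = 2
∂L/∂y = 2(y - t) = 2(2 - -1) = 6
∂y/∂w = x = 1
∂L/∂w = ∂L/∂y · ∂y/∂w = 6 × 1 = 6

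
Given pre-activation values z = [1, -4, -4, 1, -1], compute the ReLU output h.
h = [1, 0, 0, 1, 0]

ReLU applied element-wise: max(0,1)=1, max(0,-4)=0, max(0,-4)=0, max(0,1)=1, max(0,-1)=0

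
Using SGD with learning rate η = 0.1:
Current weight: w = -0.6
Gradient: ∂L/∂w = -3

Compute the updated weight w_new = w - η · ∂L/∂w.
w_new = -0.3

w_new = w - η·∂L/∂w = -0.6 - 0.1×(-3) = -0.6 - (-0.3) = -0.3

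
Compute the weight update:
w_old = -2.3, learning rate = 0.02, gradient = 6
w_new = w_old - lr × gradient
w_new = -2.42

w_new = w - η·∂L/∂w = -2.3 - 0.02×(6) = -2.3 - (0.12) = -2.42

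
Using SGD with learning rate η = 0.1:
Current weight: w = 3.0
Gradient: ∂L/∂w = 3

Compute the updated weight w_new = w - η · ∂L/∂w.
w_new = 2.7

w_new = w - η·∂L/∂w = 3.0 - 0.1×(3) = 3.0 - (0.3) = 2.7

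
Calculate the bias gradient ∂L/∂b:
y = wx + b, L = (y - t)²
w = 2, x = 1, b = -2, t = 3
∂L/∂b = -6

y = wx + b = (2)(1) + -2 = 0
∂L/∂y = 2(y - t) = 2(0 - 3) = -6
∂y/∂b = 1
∂L/∂b = ∂L/∂y · ∂y/∂b = -6 × 1 = -6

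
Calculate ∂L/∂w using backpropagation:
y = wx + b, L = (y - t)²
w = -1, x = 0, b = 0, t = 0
∂L/∂w = 0

y = wx + b = (-1)(0) + 0 = 0
∂L/∂y = 2(y - t) = 2(0 - 0) = 0
∂y/∂w = x = 0
∂L/∂w = ∂L/∂y · ∂y/∂w = 0 × 0 = 0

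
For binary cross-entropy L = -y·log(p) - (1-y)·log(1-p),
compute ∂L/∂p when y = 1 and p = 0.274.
∂L/∂p = -3.65

∂L/∂p = -y/p + (1-y)/(1-p) = -1/0.274 + 0 = -3.65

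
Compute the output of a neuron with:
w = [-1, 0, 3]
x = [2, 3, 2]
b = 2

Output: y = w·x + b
y = 6

y = (-1)(2) + (0)(3) + (3)(2) + 2 = 6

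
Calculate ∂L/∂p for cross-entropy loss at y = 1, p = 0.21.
∂L/∂p = -4.762

∂L/∂p = -y/p + (1-y)/(1-p) = -1/0.21 + 0 = -4.762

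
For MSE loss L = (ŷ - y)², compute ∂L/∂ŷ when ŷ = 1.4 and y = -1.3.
∂L/∂ŷ = 5.4

∂L/∂ŷ = 2(ŷ - y) = 2(1.4 - -1.3) = 2(2.7) = 5.4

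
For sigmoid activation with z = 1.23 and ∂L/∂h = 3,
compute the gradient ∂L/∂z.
∂L/∂z = 0.5251

σ(1.23) = 0.7738
σ'(1.23) = σ(1.23)(1 - σ(1.23)) = 0.7738 × 0.2262 = 0.175
∂L/∂z = ∂L/∂h · σ'(z) = 3 × 0.175 = 0.5251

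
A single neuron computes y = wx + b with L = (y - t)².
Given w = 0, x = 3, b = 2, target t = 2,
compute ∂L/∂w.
∂L/∂w = 0

y = wx + b = (0)(3) + 2 = 2
∂L/∂y = 2(y - t) = 2(2 - 2) = 0
∂y/∂w = x = 3
∂L/∂w = ∂L/∂y · ∂y/∂w = 0 × 3 = 0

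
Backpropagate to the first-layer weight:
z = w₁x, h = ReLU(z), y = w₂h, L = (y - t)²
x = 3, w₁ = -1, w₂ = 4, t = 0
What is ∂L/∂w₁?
∂L/∂w₁ = 0

Forward pass:
z = w₁x = -1×3 = -3
h = ReLU(-3) = 0
y = w₂h = 4×0 = 0

Backward pass:
∂L/∂y = 2(y - t) = 2(0 - 0) = 0
∂y/∂h = w₂ = 4
∂h/∂z = 0 (ReLU derivative)
∂z/∂w₁ = x = 3

∂L/∂w₁ = 0 × 4 × 0 × 3 = 0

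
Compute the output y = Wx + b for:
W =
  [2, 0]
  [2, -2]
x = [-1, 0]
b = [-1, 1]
y = [-3, -1]

Wx = [2×-1 + 0×0, 2×-1 + -2×0]
   = [-2, -2]
y = Wx + b = [-2 + -1, -2 + 1] = [-3, -1]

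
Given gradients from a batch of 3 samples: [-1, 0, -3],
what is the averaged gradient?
Average gradient = -1.333

Average = (1/3)(-1 + 0 + -3) = -4/3 = -1.333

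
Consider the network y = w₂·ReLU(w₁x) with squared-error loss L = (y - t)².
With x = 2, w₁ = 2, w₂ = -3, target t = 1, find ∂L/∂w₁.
∂L/∂w₁ = 156

Forward pass:
z = w₁x = 2×2 = 4
h = ReLU(4) = 4
y = w₂h = -3×4 = -12

Backward pass:
∂L/∂y = 2(y - t) = 2(-12 - 1) = -26
∂y/∂h = w₂ = -3
∂h/∂z = 1 (ReLU derivative)
∂z/∂w₁ = x = 2

∂L/∂w₁ = -26 × -3 × 1 × 2 = 156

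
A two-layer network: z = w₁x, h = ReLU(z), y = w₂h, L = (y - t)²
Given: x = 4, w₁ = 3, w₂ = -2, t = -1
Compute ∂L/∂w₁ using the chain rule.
∂L/∂w₁ = 368

Forward pass:
z = w₁x = 3×4 = 12
h = ReLU(12) = 12
y = w₂h = -2×12 = -24

Backward pass:
∂L/∂y = 2(y - t) = 2(-24 - -1) = -46
∂y/∂h = w₂ = -2
∂h/∂z = 1 (ReLU derivative)
∂z/∂w₁ = x = 4

∂L/∂w₁ = -46 × -2 × 1 × 4 = 368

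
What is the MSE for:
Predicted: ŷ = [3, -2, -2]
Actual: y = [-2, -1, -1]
MSE = 9

MSE = (1/3)((3--2)² + (-2--1)² + (-2--1)²) = (1/3)(25 + 1 + 1) = 9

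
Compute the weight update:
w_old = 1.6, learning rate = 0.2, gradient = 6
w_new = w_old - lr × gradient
w_new = 0.4

w_new = w - η·∂L/∂w = 1.6 - 0.2×(6) = 1.6 - (1.2) = 0.4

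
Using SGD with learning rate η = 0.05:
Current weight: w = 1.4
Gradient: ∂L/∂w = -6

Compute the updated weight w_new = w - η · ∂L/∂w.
w_new = 1.7

w_new = w - η·∂L/∂w = 1.4 - 0.05×(-6) = 1.4 - (-0.3) = 1.7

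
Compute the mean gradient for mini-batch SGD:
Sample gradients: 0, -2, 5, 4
Average gradient = 1.75

Average = (1/4)(0 + -2 + 5 + 4) = 7/4 = 1.75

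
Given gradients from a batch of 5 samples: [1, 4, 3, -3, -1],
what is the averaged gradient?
Average gradient = 0.8

Average = (1/5)(1 + 4 + 3 + -3 + -1) = 4/5 = 0.8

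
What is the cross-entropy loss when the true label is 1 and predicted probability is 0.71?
L = 0.3425

L = -1·log(0.71) - 0·log(0.29) = -log(0.71) = 0.3425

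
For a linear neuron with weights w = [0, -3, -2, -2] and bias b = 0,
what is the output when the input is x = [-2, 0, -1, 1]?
y = 0

y = (0)(-2) + (-3)(0) + (-2)(-1) + (-2)(1) + 0 = 0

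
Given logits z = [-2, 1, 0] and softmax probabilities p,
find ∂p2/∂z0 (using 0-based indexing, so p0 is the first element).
∂p2/∂z0 = -0.009113

p = softmax(z) = [0.03512, 0.7054, 0.2595]
p2 = 0.2595, p0 = 0.03512

∂p2/∂z0 = -p2 × p0 = -0.2595 × 0.03512 = -0.009113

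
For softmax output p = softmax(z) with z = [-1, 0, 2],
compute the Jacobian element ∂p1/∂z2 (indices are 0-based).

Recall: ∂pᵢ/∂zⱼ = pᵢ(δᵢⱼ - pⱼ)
∂p1/∂z2 = -0.09636

p = softmax(z) = [0.04201, 0.1142, 0.8438]
p1 = 0.1142, p2 = 0.8438

∂p1/∂z2 = -p1 × p2 = -0.1142 × 0.8438 = -0.09636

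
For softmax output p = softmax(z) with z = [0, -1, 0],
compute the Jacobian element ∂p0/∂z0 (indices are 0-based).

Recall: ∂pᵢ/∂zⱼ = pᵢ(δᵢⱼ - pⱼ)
∂p0/∂z0 = 0.244

p = softmax(z) = [0.4223, 0.1554, 0.4223]
p0 = 0.4223

∂p0/∂z0 = p0(1 - p0) = 0.4223 × (1 - 0.4223) = 0.244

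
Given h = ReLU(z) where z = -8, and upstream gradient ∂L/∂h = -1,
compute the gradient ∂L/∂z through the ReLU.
∂L/∂z = 0

h = ReLU(-8) = 0
Since z < 0: ∂h/∂z = 0
∂L/∂z = ∂L/∂h · ∂h/∂z = -1 × 0 = 0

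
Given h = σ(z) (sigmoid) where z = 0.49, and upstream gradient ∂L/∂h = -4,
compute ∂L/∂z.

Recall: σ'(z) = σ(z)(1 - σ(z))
∂L/∂z = -0.9423

σ(0.49) = 0.6201
σ'(0.49) = σ(0.49)(1 - σ(0.49)) = 0.6201 × 0.3799 = 0.2356
∂L/∂z = ∂L/∂h · σ'(z) = -4 × 0.2356 = -0.9423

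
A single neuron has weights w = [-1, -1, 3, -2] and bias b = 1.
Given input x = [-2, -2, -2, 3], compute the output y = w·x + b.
y = -7

y = (-1)(-2) + (-1)(-2) + (3)(-2) + (-2)(3) + 1 = -7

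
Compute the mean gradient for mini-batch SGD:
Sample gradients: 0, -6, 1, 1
Average gradient = -1

Average = (1/4)(0 + -6 + 1 + 1) = -4/4 = -1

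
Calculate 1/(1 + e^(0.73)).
0.3252

sigmoid(-0.73) = 1/(1 + e^(0.73)) = 1/(1 + 2.075) = 0.3252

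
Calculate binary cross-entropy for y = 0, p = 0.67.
L = 1.109

L = -0·log(0.67) - 1·log(0.33) = -log(0.33) = 1.109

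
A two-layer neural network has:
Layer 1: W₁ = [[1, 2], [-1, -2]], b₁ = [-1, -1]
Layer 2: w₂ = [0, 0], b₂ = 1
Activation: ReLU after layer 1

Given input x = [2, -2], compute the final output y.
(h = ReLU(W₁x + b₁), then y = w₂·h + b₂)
y = 1

Layer 1 pre-activation: z₁ = [-3, 1]
After ReLU: h = [0, 1]
Layer 2 output: y = 0×0 + 0×1 + 1 = 1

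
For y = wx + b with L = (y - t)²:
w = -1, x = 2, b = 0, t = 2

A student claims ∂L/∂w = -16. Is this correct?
Correct

y = (-1)(2) + 0 = -2
∂L/∂y = 2(y - t) = 2(-2 - 2) = -8
∂y/∂w = x = 2
∂L/∂w = -8 × 2 = -16

Claimed value: -16
Correct: The correct gradient is -16.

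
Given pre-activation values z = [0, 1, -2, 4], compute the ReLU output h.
h = [0, 1, 0, 4]

ReLU applied element-wise: max(0,0)=0, max(0,1)=1, max(0,-2)=0, max(0,4)=4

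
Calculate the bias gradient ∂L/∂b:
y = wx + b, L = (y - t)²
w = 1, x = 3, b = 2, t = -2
∂L/∂b = 14

y = wx + b = (1)(3) + 2 = 5
∂L/∂y = 2(y - t) = 2(5 - -2) = 14
∂y/∂b = 1
∂L/∂b = ∂L/∂y · ∂y/∂b = 14 × 1 = 14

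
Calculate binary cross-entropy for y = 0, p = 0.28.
L = 0.3285

L = -0·log(0.28) - 1·log(0.72) = -log(0.72) = 0.3285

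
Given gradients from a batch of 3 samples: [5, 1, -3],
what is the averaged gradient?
Average gradient = 1

Average = (1/3)(5 + 1 + -3) = 3/3 = 1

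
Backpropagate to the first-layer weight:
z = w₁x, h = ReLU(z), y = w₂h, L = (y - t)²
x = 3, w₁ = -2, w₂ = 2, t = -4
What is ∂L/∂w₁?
∂L/∂w₁ = 0

Forward pass:
z = w₁x = -2×3 = -6
h = ReLU(-6) = 0
y = w₂h = 2×0 = 0

Backward pass:
∂L/∂y = 2(y - t) = 2(0 - -4) = 8
∂y/∂h = w₂ = 2
∂h/∂z = 0 (ReLU derivative)
∂z/∂w₁ = x = 3

∂L/∂w₁ = 8 × 2 × 0 × 3 = 0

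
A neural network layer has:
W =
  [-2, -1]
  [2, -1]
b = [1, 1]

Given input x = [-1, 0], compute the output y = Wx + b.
y = [3, -1]

Wx = [-2×-1 + -1×0, 2×-1 + -1×0]
   = [2, -2]
y = Wx + b = [2 + 1, -2 + 1] = [3, -1]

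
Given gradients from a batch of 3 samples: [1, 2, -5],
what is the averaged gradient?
Average gradient = -0.6667

Average = (1/3)(1 + 2 + -5) = -2/3 = -0.6667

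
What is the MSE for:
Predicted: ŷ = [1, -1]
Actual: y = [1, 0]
MSE = 0.5

MSE = (1/2)((1-1)² + (-1-0)²) = (1/2)(0 + 1) = 0.5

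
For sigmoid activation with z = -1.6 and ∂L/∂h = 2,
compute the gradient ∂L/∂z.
∂L/∂z = 0.2795

σ(-1.6) = 0.168
σ'(-1.6) = σ(-1.6)(1 - σ(-1.6)) = 0.168 × 0.832 = 0.1398
∂L/∂z = ∂L/∂h · σ'(z) = 2 × 0.1398 = 0.2795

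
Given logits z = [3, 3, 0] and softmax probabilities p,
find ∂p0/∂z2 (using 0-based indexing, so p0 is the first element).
∂p0/∂z2 = -0.01185

p = softmax(z) = [0.4879, 0.4879, 0.02429]
p0 = 0.4879, p2 = 0.02429

∂p0/∂z2 = -p0 × p2 = -0.4879 × 0.02429 = -0.01185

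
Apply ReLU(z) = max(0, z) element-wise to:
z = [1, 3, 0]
h = [1, 3, 0]

ReLU applied element-wise: max(0,1)=1, max(0,3)=3, max(0,0)=0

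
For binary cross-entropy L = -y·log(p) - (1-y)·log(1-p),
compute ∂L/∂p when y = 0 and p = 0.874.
∂L/∂p = 7.937

∂L/∂p = -y/p + (1-y)/(1-p) = 0 + 1/0.126 = 7.937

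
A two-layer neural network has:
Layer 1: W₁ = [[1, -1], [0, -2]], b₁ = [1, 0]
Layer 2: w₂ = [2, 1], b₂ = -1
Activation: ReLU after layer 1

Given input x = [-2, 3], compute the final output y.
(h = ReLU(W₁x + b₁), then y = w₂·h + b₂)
y = -1

Layer 1 pre-activation: z₁ = [-4, -6]
After ReLU: h = [0, 0]
Layer 2 output: y = 2×0 + 1×0 + -1 = -1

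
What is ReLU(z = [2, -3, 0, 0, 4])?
h = [2, 0, 0, 0, 4]

ReLU applied element-wise: max(0,2)=2, max(0,-3)=0, max(0,0)=0, max(0,0)=0, max(0,4)=4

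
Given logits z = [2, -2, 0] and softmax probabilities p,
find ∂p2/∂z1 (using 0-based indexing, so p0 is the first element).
∂p2/∂z1 = -0.001862

p = softmax(z) = [0.8668, 0.01588, 0.1173]
p2 = 0.1173, p1 = 0.01588

∂p2/∂z1 = -p2 × p1 = -0.1173 × 0.01588 = -0.001862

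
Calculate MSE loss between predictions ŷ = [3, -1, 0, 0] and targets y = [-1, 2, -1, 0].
MSE = 6.5

MSE = (1/4)((3--1)² + (-1-2)² + (0--1)² + (0-0)²) = (1/4)(16 + 9 + 1 + 0) = 6.5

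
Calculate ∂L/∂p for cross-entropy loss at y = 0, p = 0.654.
∂L/∂p = 2.89

∂L/∂p = -y/p + (1-y)/(1-p) = 0 + 1/0.346 = 2.89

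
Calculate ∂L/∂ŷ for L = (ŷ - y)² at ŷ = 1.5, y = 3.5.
∂L/∂ŷ = -4.0

∂L/∂ŷ = 2(ŷ - y) = 2(1.5 - 3.5) = 2(-2.0) = -4.0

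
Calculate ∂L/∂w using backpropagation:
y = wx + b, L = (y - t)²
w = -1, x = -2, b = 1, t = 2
∂L/∂w = -4

y = wx + b = (-1)(-2) + 1 = 3
∂L/∂y = 2(y - t) = 2(3 - 2) = 2
∂y/∂w = x = -2
∂L/∂w = ∂L/∂y · ∂y/∂w = 2 × -2 = -4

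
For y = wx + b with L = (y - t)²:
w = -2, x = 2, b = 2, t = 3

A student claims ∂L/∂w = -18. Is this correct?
Incorrect

y = (-2)(2) + 2 = -2
∂L/∂y = 2(y - t) = 2(-2 - 3) = -10
∂y/∂w = x = 2
∂L/∂w = -10 × 2 = -20

Claimed value: -18
Incorrect: The correct gradient is -20.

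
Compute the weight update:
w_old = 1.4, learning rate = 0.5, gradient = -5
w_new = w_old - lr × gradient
w_new = 3.9

w_new = w - η·∂L/∂w = 1.4 - 0.5×(-5) = 1.4 - (-2.5) = 3.9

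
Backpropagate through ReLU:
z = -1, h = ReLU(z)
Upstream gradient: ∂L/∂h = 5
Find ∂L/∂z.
∂L/∂z = 0

h = ReLU(-1) = 0
Since z < 0: ∂h/∂z = 0
∂L/∂z = ∂L/∂h · ∂h/∂z = 5 × 0 = 0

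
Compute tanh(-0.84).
-0.6858

tanh(-0.84) = (e^(-0.84) - e^(0.84))/(e^(-0.84) + e^(0.84)) = -0.6858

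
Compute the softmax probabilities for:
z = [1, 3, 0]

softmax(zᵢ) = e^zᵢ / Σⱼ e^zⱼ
p = [0.1142, 0.8438, 0.042]

exp(z) = [2.718, 20.09, 1]
Sum = 23.8
p = [0.1142, 0.8438, 0.042]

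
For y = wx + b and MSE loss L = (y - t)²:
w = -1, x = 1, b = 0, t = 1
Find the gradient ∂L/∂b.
∂L/∂b = -4

y = wx + b = (-1)(1) + 0 = -1
∂L/∂y = 2(y - t) = 2(-1 - 1) = -4
∂y/∂b = 1
∂L/∂b = ∂L/∂y · ∂y/∂b = -4 × 1 = -4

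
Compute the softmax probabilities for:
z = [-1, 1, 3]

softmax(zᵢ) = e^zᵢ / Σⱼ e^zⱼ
p = [0.0159, 0.1173, 0.8668]

exp(z) = [0.3679, 2.718, 20.09]
Sum = 23.17
p = [0.0159, 0.1173, 0.8668]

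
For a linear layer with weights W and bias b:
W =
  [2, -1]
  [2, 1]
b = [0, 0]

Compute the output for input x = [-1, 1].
y = [-3, -1]

Wx = [2×-1 + -1×1, 2×-1 + 1×1]
   = [-3, -1]
y = Wx + b = [-3 + 0, -1 + 0] = [-3, -1]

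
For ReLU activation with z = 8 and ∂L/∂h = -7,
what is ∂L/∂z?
∂L/∂z = -7

h = ReLU(8) = 8
Since z > 0: ∂h/∂z = 1
∂L/∂z = ∂L/∂h · ∂h/∂z = -7 × 1 = -7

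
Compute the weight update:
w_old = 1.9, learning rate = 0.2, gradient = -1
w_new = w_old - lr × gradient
w_new = 2.1

w_new = w - η·∂L/∂w = 1.9 - 0.2×(-1) = 1.9 - (-0.2) = 2.1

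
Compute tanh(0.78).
0.6527

tanh(0.78) = (e^(0.78) - e^(-0.78))/(e^(0.78) + e^(-0.78)) = 0.6527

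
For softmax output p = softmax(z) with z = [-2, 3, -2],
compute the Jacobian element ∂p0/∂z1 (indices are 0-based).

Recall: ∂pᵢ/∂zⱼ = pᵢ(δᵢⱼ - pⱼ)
∂p0/∂z1 = -0.00656

p = softmax(z) = [0.006648, 0.9867, 0.006648]
p0 = 0.006648, p1 = 0.9867

∂p0/∂z1 = -p0 × p1 = -0.006648 × 0.9867 = -0.00656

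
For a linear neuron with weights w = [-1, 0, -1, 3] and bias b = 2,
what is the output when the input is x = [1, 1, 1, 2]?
y = 6

y = (-1)(1) + (0)(1) + (-1)(1) + (3)(2) + 2 = 6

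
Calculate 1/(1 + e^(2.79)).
0.05787

sigmoid(-2.79) = 1/(1 + e^(2.79)) = 1/(1 + 16.28) = 0.05787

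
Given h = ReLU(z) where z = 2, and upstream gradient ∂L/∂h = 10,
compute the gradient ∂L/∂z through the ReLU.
∂L/∂z = 10

h = ReLU(2) = 2
Since z > 0: ∂h/∂z = 1
∂L/∂z = ∂L/∂h · ∂h/∂z = 10 × 1 = 10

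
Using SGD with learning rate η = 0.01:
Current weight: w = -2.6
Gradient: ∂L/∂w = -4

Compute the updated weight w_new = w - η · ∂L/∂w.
w_new = -2.56

w_new = w - η·∂L/∂w = -2.6 - 0.01×(-4) = -2.6 - (-0.04) = -2.56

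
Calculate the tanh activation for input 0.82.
0.6751

tanh(0.82) = (e^(0.82) - e^(-0.82))/(e^(0.82) + e^(-0.82)) = 0.6751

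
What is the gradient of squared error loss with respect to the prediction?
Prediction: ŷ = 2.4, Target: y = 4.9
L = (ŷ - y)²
∂L/∂ŷ = -5.0

∂L/∂ŷ = 2(ŷ - y) = 2(2.4 - 4.9) = 2(-2.5) = -5.0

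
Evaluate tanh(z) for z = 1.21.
0.8367

tanh(1.21) = (e^(1.21) - e^(-1.21))/(e^(1.21) + e^(-1.21)) = 0.8367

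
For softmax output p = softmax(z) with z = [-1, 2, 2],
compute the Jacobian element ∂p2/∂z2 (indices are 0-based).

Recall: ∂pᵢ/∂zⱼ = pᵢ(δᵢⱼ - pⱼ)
∂p2/∂z2 = 0.2499

p = softmax(z) = [0.02429, 0.4879, 0.4879]
p2 = 0.4879

∂p2/∂z2 = p2(1 - p2) = 0.4879 × (1 - 0.4879) = 0.2499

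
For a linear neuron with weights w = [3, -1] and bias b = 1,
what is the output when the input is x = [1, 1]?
y = 3

y = (3)(1) + (-1)(1) + 1 = 3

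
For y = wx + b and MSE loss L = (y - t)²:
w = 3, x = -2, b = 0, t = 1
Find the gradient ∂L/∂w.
∂L/∂w = 28

y = wx + b = (3)(-2) + 0 = -6
∂L/∂y = 2(y - t) = 2(-6 - 1) = -14
∂y/∂w = x = -2
∂L/∂w = ∂L/∂y · ∂y/∂w = -14 × -2 = 28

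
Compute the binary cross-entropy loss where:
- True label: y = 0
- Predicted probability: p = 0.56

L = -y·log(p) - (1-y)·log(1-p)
L = 0.821

L = -0·log(0.56) - 1·log(0.44) = -log(0.44) = 0.821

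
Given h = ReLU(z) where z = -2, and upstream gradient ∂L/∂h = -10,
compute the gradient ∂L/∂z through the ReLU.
∂L/∂z = 0

h = ReLU(-2) = 0
Since z < 0: ∂h/∂z = 0
∂L/∂z = ∂L/∂h · ∂h/∂z = -10 × 0 = 0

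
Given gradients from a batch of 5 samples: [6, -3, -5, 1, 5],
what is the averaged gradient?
Average gradient = 0.8

Average = (1/5)(6 + -3 + -5 + 1 + 5) = 4/5 = 0.8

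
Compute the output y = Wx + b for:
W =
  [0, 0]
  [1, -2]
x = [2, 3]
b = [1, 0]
y = [1, -4]

Wx = [0×2 + 0×3, 1×2 + -2×3]
   = [0, -4]
y = Wx + b = [0 + 1, -4 + 0] = [1, -4]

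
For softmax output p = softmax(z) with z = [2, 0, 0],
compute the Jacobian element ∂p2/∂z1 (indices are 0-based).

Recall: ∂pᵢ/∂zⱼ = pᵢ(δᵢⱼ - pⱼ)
∂p2/∂z1 = -0.01134

p = softmax(z) = [0.787, 0.1065, 0.1065]
p2 = 0.1065, p1 = 0.1065

∂p2/∂z1 = -p2 × p1 = -0.1065 × 0.1065 = -0.01134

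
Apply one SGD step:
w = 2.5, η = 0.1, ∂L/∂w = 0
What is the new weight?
w_new = 2.5

w_new = w - η·∂L/∂w = 2.5 - 0.1×(0) = 2.5 - (0) = 2.5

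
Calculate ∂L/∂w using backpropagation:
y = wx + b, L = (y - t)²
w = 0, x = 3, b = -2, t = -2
∂L/∂w = 0

y = wx + b = (0)(3) + -2 = -2
∂L/∂y = 2(y - t) = 2(-2 - -2) = 0
∂y/∂w = x = 3
∂L/∂w = ∂L/∂y · ∂y/∂w = 0 × 3 = 0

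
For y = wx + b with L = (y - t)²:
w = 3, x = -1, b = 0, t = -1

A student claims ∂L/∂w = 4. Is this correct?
Correct

y = (3)(-1) + 0 = -3
∂L/∂y = 2(y - t) = 2(-3 - -1) = -4
∂y/∂w = x = -1
∂L/∂w = -4 × -1 = 4

Claimed value: 4
Correct: The correct gradient is 4.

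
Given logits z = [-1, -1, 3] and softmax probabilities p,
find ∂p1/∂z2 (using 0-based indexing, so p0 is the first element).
∂p1/∂z2 = -0.01704

p = softmax(z) = [0.01767, 0.01767, 0.9647]
p1 = 0.01767, p2 = 0.9647

∂p1/∂z2 = -p1 × p2 = -0.01767 × 0.9647 = -0.01704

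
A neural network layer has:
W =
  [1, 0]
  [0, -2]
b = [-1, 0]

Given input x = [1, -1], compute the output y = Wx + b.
y = [0, 2]

Wx = [1×1 + 0×-1, 0×1 + -2×-1]
   = [1, 2]
y = Wx + b = [1 + -1, 2 + 0] = [0, 2]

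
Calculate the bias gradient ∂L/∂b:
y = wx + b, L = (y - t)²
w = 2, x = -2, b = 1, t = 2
∂L/∂b = -10

y = wx + b = (2)(-2) + 1 = -3
∂L/∂y = 2(y - t) = 2(-3 - 2) = -10
∂y/∂b = 1
∂L/∂b = ∂L/∂y · ∂y/∂b = -10 × 1 = -10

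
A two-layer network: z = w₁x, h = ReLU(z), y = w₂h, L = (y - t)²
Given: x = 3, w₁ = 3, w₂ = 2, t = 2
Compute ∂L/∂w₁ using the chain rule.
∂L/∂w₁ = 192

Forward pass:
z = w₁x = 3×3 = 9
h = ReLU(9) = 9
y = w₂h = 2×9 = 18

Backward pass:
∂L/∂y = 2(y - t) = 2(18 - 2) = 32
∂y/∂h = w₂ = 2
∂h/∂z = 1 (ReLU derivative)
∂z/∂w₁ = x = 3

∂L/∂w₁ = 32 × 2 × 1 × 3 = 192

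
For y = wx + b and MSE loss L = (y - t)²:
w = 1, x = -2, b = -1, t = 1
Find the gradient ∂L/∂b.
∂L/∂b = -8

y = wx + b = (1)(-2) + -1 = -3
∂L/∂y = 2(y - t) = 2(-3 - 1) = -8
∂y/∂b = 1
∂L/∂b = ∂L/∂y · ∂y/∂b = -8 × 1 = -8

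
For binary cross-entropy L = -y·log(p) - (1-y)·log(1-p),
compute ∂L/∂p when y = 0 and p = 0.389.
∂L/∂p = 1.637

∂L/∂p = -y/p + (1-y)/(1-p) = 0 + 1/0.611 = 1.637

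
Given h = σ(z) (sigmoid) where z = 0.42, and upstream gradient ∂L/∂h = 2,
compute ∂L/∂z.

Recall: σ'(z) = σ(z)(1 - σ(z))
∂L/∂z = 0.4786

σ(0.42) = 0.6035
σ'(0.42) = σ(0.42)(1 - σ(0.42)) = 0.6035 × 0.3965 = 0.2393
∂L/∂z = ∂L/∂h · σ'(z) = 2 × 0.2393 = 0.4786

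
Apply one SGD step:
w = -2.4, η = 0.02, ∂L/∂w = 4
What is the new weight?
w_new = -2.48

w_new = w - η·∂L/∂w = -2.4 - 0.02×(4) = -2.4 - (0.08) = -2.48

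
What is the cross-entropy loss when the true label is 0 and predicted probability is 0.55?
L = 0.7985

L = -0·log(0.55) - 1·log(0.45) = -log(0.45) = 0.7985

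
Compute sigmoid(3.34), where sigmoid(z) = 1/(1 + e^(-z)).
0.9658

sigmoid(3.34) = 1/(1 + e^(-3.34)) = 1/(1 + 0.03544) = 0.9658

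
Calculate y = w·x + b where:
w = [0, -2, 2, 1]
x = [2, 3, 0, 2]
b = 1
y = -3

y = (0)(2) + (-2)(3) + (2)(0) + (1)(2) + 1 = -3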